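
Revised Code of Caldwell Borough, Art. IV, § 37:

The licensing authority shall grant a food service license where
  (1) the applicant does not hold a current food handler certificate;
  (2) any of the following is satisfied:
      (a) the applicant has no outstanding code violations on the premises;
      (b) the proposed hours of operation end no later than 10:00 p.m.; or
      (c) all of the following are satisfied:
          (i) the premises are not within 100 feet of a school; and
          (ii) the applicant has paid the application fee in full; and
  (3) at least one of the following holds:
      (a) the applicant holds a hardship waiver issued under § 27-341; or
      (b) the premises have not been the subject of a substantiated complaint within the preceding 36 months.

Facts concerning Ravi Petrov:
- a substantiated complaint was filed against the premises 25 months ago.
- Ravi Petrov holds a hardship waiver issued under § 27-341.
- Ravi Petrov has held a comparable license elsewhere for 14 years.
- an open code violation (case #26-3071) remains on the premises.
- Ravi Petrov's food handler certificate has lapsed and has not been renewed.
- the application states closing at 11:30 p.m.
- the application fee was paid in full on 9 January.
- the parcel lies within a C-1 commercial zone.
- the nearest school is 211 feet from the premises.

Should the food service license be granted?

(1) not (food handler cert.) — holds.
(a) no code violations — not satisfied.
(b) closes by 10 p.m. — not satisfied.
(i) ≥100 ft from school — holds.
(ii) fee paid — satisfied.
(c): T AND T → true.
(2): F OR F OR T → true.
(a) hardship waiver — met.
(b) no complaint in 36 mo. — not satisfied.
(3): T OR F → true.
Overall: T AND T AND T → true.

Yes — granted.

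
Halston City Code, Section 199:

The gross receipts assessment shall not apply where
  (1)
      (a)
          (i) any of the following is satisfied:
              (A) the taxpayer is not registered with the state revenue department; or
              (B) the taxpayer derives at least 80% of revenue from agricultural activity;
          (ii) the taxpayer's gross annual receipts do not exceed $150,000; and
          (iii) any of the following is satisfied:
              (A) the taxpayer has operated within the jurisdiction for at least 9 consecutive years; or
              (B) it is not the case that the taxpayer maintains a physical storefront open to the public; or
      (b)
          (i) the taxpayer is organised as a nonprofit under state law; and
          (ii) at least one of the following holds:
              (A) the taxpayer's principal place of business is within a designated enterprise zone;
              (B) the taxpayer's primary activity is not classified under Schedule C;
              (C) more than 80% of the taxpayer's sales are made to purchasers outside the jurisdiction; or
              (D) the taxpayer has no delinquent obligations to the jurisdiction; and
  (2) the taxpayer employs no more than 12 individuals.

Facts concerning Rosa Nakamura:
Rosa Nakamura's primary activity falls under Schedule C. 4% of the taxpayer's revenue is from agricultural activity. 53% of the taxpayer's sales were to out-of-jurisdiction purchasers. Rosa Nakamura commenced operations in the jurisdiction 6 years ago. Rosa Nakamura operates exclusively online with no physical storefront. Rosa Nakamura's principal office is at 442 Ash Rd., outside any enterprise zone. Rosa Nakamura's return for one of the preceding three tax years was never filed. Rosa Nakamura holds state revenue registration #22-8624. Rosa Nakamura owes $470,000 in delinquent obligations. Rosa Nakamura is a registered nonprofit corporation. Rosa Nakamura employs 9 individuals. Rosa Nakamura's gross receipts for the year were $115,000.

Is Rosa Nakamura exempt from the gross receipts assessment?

(A) not (state-registered) — fails.
(B) ≥80% agricultural — fails.
(i) = F OR F = false.
(ii) receipts ≤ $150,000 — holds.
(A) ≥ 9 yrs in jurisdiction — not satisfied.
(B) not (has storefront) — satisfied.
(iii) = F OR T = true.
(a) = F AND T AND T = false.
(i) nonprofit — met.
(A) in enterprise zone — fails.
(B) not (Schedule C activity) — fails.
(C) >80% out-of-jur. sales — fails.
(D) no delinquency — fails.
(ii): F OR F OR F OR F → false.
(b) = T AND F = false.
So (1) is not satisfied (F OR F).
(2) ≤ 12 employees — holds.
Overall: F AND T → false.

No — not exempt.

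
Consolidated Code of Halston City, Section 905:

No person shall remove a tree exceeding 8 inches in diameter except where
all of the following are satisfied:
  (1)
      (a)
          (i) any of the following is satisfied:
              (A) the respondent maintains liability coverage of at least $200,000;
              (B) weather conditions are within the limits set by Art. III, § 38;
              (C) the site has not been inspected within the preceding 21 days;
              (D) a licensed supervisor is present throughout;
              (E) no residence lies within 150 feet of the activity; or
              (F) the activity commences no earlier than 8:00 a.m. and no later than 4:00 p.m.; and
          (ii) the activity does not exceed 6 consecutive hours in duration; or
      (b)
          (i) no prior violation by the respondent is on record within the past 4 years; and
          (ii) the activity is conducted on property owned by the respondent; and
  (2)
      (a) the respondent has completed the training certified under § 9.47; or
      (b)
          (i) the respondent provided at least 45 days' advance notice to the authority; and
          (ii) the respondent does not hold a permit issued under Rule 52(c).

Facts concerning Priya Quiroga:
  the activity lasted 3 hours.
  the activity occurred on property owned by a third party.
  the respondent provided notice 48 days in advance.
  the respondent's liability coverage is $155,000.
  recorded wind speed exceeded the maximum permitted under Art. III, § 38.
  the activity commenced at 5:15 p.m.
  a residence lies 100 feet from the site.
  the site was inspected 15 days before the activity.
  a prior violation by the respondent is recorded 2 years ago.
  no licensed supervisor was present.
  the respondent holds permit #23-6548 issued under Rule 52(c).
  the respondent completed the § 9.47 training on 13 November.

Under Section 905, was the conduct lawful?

(A) coverage ≥ $200,000 — not satisfied.
(B) weather ok — not satisfied.
(C) not (site inspected) — not met.
(D) supervisor present — fails.
(E) no residence in 150 ft — fails.
(F) start within hours — not satisfied.
So (i) is not satisfied (F OR F OR F OR F OR F OR F).
(ii) ≤ 6 hrs duration — holds.
So (a) is not satisfied (F AND T).
(i) no prior violation — fails.
(ii) own property — not satisfied.
(b) = F AND F = false.
(1): F OR F → false.
(a) training certified — satisfied.
(i) ≥45 days' notice — holds.
(ii) not (holds permit) — not satisfied.
So (b) is not satisfied (T AND F).
(2) = T OR F = true.
Overall: F AND T → false.

No — unlawful.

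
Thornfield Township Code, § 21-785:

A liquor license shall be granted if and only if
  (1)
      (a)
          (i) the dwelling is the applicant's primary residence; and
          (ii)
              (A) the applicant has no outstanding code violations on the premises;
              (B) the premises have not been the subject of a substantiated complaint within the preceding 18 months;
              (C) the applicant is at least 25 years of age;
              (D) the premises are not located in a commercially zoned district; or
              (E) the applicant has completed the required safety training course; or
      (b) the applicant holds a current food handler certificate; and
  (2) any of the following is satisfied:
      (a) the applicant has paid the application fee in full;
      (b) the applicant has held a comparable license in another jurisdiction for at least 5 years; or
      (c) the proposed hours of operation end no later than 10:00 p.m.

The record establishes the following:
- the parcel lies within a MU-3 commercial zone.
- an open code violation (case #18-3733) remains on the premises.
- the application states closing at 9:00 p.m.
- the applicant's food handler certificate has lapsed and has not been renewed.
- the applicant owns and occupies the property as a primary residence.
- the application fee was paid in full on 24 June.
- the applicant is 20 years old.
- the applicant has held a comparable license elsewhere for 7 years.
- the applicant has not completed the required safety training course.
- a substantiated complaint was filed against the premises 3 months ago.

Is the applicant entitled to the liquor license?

No — denied.

(i) primary residence — holds.
(A) no code violations — not met.
(B) no complaint in 18 mo. — not satisfied.
(C) age ≥ 25 — fails.
(D) not (commercially zoned) — not met.
(E) safety training — fails.
(ii) = F OR F OR F OR F OR F = false.
(a) = T AND F = false.
(b) food handler cert. — not satisfied.
So (1) is not satisfied (F OR F).
(a) fee paid — met.
(b) prior license ≥ 5 yr — holds.
(c) closes by 10 p.m. — holds.
(2): T OR T OR T → true.
Overall = F AND T = false.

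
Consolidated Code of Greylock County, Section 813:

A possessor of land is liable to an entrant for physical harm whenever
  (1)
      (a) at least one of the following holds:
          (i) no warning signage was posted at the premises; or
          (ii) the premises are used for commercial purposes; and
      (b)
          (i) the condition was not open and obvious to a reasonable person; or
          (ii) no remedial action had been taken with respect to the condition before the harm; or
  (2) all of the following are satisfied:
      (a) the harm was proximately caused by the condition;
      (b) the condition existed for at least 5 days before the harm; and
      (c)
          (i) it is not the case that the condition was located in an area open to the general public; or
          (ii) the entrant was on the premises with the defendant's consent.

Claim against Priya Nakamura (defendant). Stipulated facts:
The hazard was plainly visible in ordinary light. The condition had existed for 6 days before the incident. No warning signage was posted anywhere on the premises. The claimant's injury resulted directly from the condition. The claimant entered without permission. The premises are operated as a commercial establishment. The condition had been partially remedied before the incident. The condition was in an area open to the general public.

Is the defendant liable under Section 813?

(i) no signage posted — holds.
(ii) commercial use — holds.
(a) = T OR T = true.
(i) not open/obvious — not satisfied.
(ii) no remedial action — not satisfied.
So (b) is not satisfied (F OR F).
(1) = T AND F = false.
(a) proximate cause — satisfied.
(b) condition ≥5 days old — holds.
(i) not (public area) — not satisfied.
(ii) consent to enter — not satisfied.
(c): F OR F → false.
So (2) is not satisfied (T AND T AND F).
Overall = F OR F = false.

No — not liable.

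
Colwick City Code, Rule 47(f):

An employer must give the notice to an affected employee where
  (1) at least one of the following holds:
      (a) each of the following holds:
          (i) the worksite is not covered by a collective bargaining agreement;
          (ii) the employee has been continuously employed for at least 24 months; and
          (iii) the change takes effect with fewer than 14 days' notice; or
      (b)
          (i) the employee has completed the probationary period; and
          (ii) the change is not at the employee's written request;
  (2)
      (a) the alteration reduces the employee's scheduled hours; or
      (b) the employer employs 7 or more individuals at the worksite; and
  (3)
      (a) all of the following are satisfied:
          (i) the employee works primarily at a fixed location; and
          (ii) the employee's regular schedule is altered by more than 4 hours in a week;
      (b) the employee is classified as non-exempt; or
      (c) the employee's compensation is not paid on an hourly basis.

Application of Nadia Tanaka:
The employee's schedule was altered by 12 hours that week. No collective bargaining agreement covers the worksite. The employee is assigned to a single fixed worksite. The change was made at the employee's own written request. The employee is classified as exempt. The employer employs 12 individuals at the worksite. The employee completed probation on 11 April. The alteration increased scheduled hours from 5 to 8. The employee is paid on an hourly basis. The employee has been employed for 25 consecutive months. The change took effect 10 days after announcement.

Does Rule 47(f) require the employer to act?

Yes — required.

(i) no CBA — satisfied.
(ii) tenure ≥ 24 mo. — met.
(iii) < 14 days' notice — satisfied.
(a): T AND T AND T → true.
(i) past probation — met.
(ii) not employee-requested — not met.
(b): T AND F → false.
(1) = T OR F = true.
(a) hours reduced — fails.
(b) ≥ 7 at site — met.
So (2) is satisfied (F OR T).
(i) fixed location — holds.
(ii) schedule shift > 4h — satisfied.
So (a) is satisfied (T AND T).
(b) non-exempt — fails.
(c) not (hourly-paid) — fails.
(3) = T OR F OR F = true.
So Overall is satisfied (T AND T AND T).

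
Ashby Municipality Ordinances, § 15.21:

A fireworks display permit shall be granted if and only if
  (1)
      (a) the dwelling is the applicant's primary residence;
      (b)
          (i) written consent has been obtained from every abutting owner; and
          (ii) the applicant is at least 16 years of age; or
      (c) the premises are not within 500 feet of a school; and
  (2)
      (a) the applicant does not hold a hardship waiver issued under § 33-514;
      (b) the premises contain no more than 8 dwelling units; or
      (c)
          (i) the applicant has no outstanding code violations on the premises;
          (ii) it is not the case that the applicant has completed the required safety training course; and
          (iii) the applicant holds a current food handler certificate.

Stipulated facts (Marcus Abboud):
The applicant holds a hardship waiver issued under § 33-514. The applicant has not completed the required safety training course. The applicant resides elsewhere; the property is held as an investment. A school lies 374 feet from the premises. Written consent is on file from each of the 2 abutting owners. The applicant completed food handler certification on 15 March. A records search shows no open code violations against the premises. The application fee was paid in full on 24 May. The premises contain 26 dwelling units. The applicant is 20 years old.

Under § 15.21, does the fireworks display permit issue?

Yes — granted.

(a) primary residence — not met.
(i) all abutters consent — holds.
(ii) age ≥ 16 — holds.
(b): T AND T → true.
(c) ≥500 ft from school — not satisfied.
So (1) is satisfied (F OR T OR F).
(a) not (hardship waiver) — not met.
(b) ≤ 8 units — not satisfied.
(i) no code violations — holds.
(ii) not (safety training) — holds.
(iii) food handler cert. — holds.
(c) = T AND T AND T = true.
(2): F OR F OR T → true.
Overall: T AND T → true.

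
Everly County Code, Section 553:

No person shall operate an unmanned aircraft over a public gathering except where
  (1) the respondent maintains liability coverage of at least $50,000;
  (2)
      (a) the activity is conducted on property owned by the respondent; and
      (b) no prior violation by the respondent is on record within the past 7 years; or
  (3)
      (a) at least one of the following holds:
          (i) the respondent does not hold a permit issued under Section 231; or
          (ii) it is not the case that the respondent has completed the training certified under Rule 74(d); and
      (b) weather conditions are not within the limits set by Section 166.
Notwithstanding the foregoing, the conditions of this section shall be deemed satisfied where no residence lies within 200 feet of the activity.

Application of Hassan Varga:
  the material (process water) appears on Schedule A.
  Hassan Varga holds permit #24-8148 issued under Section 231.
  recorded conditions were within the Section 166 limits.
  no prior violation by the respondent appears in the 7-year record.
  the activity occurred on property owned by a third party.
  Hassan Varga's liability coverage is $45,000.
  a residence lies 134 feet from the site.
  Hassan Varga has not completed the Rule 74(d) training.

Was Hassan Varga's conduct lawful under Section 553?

No — unlawful.

(1) coverage ≥ $50,000 — fails.
(a) own property — fails.
(b) no prior violation — met.
(2) = F AND T = false.
(i) not (holds permit) — not met.
(ii) not (training certified) — satisfied.
(a): F OR T → true.
(b) not (weather ok) — not met.
(3) = T AND F = false.
Overall = F OR F OR F = false.
Exception (no residence in 200 ft) — not satisfied.
Result: main false OR exception false → false.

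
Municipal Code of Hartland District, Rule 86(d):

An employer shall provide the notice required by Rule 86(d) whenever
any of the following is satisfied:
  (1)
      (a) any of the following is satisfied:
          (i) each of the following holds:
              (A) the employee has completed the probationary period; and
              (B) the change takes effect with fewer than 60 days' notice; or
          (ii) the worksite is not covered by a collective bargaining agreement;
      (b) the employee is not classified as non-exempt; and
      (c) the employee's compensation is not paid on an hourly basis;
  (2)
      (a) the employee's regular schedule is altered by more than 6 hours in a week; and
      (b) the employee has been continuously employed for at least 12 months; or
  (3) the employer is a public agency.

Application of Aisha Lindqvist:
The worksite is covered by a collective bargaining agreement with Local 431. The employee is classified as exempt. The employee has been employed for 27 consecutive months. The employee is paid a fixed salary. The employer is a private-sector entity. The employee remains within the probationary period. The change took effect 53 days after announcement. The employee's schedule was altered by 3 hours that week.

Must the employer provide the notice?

(A) past probation — fails.
(B) < 60 days' notice — satisfied.
So (i) is not satisfied (F AND T).
(ii) no CBA — not met.
(a) = F OR F = false.
(b) not (non-exempt) — met.
(c) not (hourly-paid) — satisfied.
(1): F AND T AND T → false.
(a) schedule shift > 6h — not met.
(b) tenure ≥ 12 mo. — holds.
(2) = F AND T = false.
(3) public agency — fails.
Overall: F OR F OR F → false.

No — not required.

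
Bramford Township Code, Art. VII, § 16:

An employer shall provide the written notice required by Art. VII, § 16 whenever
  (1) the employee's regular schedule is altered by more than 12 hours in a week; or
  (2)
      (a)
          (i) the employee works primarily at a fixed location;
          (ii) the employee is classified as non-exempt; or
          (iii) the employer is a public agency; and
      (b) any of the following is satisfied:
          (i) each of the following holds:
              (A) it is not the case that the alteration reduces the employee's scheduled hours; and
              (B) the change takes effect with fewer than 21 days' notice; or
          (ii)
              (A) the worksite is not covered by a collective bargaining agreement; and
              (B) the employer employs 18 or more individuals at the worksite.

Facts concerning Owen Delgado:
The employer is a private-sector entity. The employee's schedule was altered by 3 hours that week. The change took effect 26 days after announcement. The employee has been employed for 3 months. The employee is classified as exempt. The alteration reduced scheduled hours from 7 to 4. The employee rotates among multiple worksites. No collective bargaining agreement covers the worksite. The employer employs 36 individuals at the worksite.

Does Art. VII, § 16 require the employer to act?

(1) schedule shift > 12h — not satisfied.
(i) fixed location — fails.
(ii) non-exempt — not satisfied.
(iii) public agency — fails.
(a): F OR F OR F → false.
(A) not (hours reduced) — not met.
(B) < 21 days' notice — not met.
(i): F AND F → false.
(A) no CBA — holds.
(B) ≥ 18 at site — met.
So (ii) is satisfied (T AND T).
So (b) is satisfied (F OR T).
So (2) is not satisfied (F AND T).
Overall = F OR F = false.

No — not required.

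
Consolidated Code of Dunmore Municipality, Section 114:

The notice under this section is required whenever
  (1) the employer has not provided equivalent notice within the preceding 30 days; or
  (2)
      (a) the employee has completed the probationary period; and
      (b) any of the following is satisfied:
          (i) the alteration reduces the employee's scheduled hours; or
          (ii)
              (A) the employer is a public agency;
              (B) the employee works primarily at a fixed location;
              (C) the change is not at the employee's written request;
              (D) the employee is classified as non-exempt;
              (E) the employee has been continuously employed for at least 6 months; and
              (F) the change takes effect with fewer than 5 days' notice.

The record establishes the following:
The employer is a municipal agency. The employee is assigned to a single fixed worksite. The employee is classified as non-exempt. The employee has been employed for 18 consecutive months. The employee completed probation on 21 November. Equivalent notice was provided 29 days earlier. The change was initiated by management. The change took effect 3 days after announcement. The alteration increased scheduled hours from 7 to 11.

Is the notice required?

(1) no recent notice — fails.
(a) past probation — met.
(i) hours reduced — not satisfied.
(A) public agency — satisfied.
(B) fixed location — holds.
(C) not employee-requested — holds.
(D) non-exempt — holds.
(E) tenure ≥ 6 mo. — satisfied.
(F) < 5 days' notice — met.
(ii): T AND T AND T AND T AND T AND T → true.
(b): F OR T → true.
So (2) is satisfied (T AND T).
Overall: F OR T → true.

Yes — required.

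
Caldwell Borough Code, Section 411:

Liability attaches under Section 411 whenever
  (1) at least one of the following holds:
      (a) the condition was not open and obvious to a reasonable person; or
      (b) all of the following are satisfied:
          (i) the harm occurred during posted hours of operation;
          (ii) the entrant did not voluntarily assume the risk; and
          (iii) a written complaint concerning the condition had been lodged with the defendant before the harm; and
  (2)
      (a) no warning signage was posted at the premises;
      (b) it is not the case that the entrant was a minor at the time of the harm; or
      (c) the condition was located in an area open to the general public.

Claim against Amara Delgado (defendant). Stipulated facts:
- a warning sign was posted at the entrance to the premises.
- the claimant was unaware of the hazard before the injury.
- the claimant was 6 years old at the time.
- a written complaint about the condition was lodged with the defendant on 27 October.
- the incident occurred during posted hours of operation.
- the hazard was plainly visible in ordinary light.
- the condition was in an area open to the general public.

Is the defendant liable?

Yes — liable.

(a) not open/obvious — fails.
(i) during posted hours — met.
(ii) no assumed risk — holds.
(iii) complaint lodged — met.
(b): T AND T AND T → true.
(1) = F OR T = true.
(a) no signage posted — fails.
(b) not (entrant a minor) — not met.
(c) public area — met.
(2) = F OR F OR T = true.
Overall: T AND T → true.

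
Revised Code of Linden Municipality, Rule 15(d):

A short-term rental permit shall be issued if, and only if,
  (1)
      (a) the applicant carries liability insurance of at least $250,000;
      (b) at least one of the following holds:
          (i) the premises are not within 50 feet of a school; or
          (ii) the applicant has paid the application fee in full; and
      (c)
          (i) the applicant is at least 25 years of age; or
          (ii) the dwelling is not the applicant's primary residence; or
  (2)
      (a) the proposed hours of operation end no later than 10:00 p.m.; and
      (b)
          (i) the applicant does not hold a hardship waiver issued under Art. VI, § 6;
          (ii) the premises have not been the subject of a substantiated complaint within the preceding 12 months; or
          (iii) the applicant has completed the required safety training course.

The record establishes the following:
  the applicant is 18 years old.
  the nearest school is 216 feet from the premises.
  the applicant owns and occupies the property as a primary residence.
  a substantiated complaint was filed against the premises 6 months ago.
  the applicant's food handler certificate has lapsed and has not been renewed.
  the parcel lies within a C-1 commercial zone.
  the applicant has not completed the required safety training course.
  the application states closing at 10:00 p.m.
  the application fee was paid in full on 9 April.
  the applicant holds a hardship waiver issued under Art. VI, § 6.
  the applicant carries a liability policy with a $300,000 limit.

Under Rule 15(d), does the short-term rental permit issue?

(a) insurance ≥ $250,000 — met.
(i) ≥50 ft from school — met.
(ii) fee paid — holds.
(b) = T OR T = true.
(i) age ≥ 25 — not satisfied.
(ii) not (primary residence) — not met.
So (c) is not satisfied (F OR F).
So (1) is not satisfied (T AND T AND F).
(a) closes by 10 p.m. — holds.
(i) not (hardship waiver) — not met.
(ii) no complaint in 12 mo. — fails.
(iii) safety training — fails.
(b) = F OR F OR F = false.
So (2) is not satisfied (T AND F).
Overall: F OR F → false.

No — denied.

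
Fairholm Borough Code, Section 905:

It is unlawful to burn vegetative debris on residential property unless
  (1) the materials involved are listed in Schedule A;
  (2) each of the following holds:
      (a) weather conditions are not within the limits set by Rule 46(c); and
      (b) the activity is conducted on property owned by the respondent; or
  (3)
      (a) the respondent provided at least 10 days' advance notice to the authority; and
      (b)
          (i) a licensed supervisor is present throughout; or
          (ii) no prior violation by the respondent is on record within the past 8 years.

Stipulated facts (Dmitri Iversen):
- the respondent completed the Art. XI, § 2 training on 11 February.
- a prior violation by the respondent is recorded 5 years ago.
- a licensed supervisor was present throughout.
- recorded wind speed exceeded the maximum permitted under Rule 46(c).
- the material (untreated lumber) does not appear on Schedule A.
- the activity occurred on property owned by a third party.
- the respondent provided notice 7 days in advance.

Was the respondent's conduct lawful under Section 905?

(1) Schedule A material — not satisfied.
(a) not (weather ok) — met.
(b) own property — not met.
So (2) is not satisfied (T AND F).
(a) ≥10 days' notice — not met.
(i) supervisor present — satisfied.
(ii) no prior violation — fails.
So (b) is satisfied (T OR F).
(3) = F AND T = false.
Overall: F OR F OR F → false.

No — unlawful.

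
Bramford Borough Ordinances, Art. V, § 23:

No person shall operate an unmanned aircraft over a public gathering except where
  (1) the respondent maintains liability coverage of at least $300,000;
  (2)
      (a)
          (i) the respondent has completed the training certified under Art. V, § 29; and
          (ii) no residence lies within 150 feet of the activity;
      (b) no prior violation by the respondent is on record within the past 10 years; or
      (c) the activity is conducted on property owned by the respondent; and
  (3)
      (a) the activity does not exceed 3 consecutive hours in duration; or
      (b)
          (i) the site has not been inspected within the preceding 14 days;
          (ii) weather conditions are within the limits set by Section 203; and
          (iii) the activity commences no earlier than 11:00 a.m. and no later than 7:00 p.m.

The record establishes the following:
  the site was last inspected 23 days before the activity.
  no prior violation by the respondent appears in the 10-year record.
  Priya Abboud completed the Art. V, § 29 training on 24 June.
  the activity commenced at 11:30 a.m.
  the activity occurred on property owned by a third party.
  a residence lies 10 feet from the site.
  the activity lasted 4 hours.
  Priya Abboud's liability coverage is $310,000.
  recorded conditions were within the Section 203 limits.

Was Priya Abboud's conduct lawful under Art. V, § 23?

Yes — lawful.

(1) coverage ≥ $300,000 — met.
(i) training certified — holds.
(ii) no residence in 150 ft — not met.
So (a) is not satisfied (T AND F).
(b) no prior violation — satisfied.
(c) own property — not satisfied.
So (2) is satisfied (F OR T OR F).
(a) ≤ 3 hrs duration — not satisfied.
(i) not (site inspected) — satisfied.
(ii) weather ok — met.
(iii) start within hours — holds.
(b) = T AND T AND T = true.
(3): F OR T → true.
Overall: T AND T AND T → true.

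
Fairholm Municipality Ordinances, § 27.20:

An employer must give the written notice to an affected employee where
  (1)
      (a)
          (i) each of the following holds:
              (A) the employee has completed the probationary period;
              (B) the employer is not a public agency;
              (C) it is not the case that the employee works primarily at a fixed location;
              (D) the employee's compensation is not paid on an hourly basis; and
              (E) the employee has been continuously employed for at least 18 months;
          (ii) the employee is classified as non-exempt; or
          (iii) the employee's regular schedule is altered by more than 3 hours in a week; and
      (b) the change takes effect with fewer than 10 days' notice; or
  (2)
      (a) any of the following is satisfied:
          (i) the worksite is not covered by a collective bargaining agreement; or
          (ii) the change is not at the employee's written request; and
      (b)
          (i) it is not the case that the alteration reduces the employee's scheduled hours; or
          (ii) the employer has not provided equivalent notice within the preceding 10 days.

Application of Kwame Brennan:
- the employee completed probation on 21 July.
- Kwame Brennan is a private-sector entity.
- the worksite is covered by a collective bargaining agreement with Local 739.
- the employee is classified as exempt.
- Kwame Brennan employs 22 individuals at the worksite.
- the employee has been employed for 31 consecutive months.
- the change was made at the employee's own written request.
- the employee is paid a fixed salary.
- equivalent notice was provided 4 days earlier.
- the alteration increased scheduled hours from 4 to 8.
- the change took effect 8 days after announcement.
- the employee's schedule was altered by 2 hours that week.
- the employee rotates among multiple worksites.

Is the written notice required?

Yes — required.

(A) past probation — satisfied.
(B) not (public agency) — met.
(C) not (fixed location) — satisfied.
(D) not (hourly-paid) — met.
(E) tenure ≥ 18 mo. — satisfied.
(i): T AND T AND T AND T AND T → true.
(ii) non-exempt — fails.
(iii) schedule shift > 3h — not satisfied.
So (a) is satisfied (T OR F OR F).
(b) < 10 days' notice — satisfied.
(1): T AND T → true.
(i) no CBA — fails.
(ii) not employee-requested — fails.
(a): F OR F → false.
(i) not (hours reduced) — satisfied.
(ii) no recent notice — not satisfied.
So (b) is satisfied (T OR F).
So (2) is not satisfied (F AND T).
Overall = T OR F = true.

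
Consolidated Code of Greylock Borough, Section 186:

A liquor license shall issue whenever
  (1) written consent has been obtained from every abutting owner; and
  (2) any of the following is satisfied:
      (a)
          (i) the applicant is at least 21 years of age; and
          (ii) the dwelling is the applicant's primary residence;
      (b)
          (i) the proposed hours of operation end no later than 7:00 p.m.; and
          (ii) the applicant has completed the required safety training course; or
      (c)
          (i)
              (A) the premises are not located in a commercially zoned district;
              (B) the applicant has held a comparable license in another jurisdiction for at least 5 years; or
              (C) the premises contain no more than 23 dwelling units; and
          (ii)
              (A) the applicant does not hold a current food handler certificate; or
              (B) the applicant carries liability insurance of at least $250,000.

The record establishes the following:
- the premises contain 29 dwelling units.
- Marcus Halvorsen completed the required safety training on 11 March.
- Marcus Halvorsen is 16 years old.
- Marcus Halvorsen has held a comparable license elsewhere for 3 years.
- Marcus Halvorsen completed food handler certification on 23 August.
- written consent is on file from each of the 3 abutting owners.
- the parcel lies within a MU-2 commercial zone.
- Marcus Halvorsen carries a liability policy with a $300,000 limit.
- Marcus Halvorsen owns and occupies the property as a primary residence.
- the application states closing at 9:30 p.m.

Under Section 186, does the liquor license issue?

(1) all abutters consent — holds.
(i) age ≥ 21 — not satisfied.
(ii) primary residence — met.
(a): F AND T → false.
(i) closes by 7 p.m. — not met.
(ii) safety training — met.
(b) = F AND T = false.
(A) not (commercially zoned) — not met.
(B) prior license ≥ 5 yr — fails.
(C) ≤ 23 units — not met.
So (i) is not satisfied (F OR F OR F).
(A) not (food handler cert.) — not satisfied.
(B) insurance ≥ $250,000 — met.
(ii) = F OR T = true.
(c) = F AND T = false.
(2): F OR F OR F → false.
So Overall is not satisfied (T AND F).

No — denied.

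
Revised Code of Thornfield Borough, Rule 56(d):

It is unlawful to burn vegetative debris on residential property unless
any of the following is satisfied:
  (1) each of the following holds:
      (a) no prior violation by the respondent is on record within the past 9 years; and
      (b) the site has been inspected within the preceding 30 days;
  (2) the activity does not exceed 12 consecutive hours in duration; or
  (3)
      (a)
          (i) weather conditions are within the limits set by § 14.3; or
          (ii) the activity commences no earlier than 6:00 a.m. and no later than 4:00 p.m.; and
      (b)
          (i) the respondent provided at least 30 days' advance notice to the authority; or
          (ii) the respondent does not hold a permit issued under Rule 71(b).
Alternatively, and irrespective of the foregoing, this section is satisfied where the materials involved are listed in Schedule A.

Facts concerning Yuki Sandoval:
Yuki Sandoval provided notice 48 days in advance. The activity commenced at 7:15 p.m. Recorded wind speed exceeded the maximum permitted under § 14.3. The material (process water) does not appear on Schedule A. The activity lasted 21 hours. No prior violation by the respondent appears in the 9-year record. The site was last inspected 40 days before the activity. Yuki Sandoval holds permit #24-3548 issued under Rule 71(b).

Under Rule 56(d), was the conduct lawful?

No — unlawful.

(a) no prior violation — holds.
(b) site inspected — fails.
(1): T AND F → false.
(2) ≤ 12 hrs duration — not satisfied.
(i) weather ok — not met.
(ii) start within hours — fails.
(a): F OR F → false.
(i) ≥30 days' notice — holds.
(ii) not (holds permit) — not satisfied.
(b) = T OR F = true.
So (3) is not satisfied (F AND T).
So Overall is not satisfied (F OR F OR F).
Exception (Schedule A material) — not satisfied.
Result: main false OR exception false → false.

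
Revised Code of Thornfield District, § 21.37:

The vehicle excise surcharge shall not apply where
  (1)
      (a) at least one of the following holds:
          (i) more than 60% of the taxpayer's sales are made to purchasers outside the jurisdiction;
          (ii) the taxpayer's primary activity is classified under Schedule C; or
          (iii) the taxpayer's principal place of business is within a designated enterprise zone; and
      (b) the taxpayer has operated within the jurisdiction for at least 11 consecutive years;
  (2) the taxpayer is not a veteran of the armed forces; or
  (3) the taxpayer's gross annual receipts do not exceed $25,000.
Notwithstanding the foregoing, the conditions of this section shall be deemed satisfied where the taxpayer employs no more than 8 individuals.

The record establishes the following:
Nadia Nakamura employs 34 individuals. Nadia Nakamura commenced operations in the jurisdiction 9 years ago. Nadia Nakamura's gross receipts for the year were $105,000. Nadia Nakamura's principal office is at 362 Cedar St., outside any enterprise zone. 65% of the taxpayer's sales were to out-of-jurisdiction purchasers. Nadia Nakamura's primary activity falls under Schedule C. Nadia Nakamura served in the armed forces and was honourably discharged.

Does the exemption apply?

(i) >60% out-of-jur. sales — satisfied.
(ii) Schedule C activity — met.
(iii) in enterprise zone — not met.
(a): T OR T OR F → true.
(b) ≥ 11 yrs in jurisdiction — fails.
So (1) is not satisfied (T AND F).
(2) not (veteran) — not met.
(3) receipts ≤ $25,000 — not met.
Overall = F OR F OR F = false.
Exception (≤ 8 employees) — not satisfied.
Result: main false OR exception false → false.

No — not exempt.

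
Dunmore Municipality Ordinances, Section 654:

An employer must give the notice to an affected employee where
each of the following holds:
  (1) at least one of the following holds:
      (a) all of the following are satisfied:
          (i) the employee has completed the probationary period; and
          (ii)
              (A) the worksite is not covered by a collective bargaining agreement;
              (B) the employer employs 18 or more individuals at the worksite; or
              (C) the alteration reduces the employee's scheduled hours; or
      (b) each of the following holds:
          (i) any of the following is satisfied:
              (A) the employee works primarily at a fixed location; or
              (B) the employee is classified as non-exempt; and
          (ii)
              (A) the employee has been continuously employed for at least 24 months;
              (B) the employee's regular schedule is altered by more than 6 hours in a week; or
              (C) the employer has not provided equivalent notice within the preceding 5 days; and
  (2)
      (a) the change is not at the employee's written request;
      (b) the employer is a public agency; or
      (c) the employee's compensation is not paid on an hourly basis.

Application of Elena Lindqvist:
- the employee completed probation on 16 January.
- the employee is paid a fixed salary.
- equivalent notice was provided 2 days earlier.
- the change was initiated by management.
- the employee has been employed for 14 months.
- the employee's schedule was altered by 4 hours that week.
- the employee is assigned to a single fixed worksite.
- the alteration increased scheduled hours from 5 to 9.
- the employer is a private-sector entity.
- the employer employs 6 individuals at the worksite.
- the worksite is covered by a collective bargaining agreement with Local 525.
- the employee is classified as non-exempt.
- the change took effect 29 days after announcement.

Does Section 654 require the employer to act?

(i) past probation — satisfied.
(A) no CBA — not met.
(B) ≥ 18 at site — fails.
(C) hours reduced — not satisfied.
So (ii) is not satisfied (F OR F OR F).
(a) = T AND F = false.
(A) fixed location — holds.
(B) non-exempt — satisfied.
(i): T OR T → true.
(A) tenure ≥ 24 mo. — fails.
(B) schedule shift > 6h — not met.
(C) no recent notice — not satisfied.
(ii) = F OR F OR F = false.
(b): T AND F → false.
(1): F OR F → false.
(a) not employee-requested — met.
(b) public agency — not met.
(c) not (hourly-paid) — holds.
(2) = T OR F OR T = true.
So Overall is not satisfied (F AND T).

No — not required.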